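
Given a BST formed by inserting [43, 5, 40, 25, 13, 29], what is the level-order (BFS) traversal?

Tree insertion order: [43, 5, 40, 25, 13, 29]
Tree (level-order array): [43, 5, None, None, 40, 25, None, 13, 29]
BFS from the root, enqueuing left then right child of each popped node:
  queue [43] -> pop 43, enqueue [5], visited so far: [43]
  queue [5] -> pop 5, enqueue [40], visited so far: [43, 5]
  queue [40] -> pop 40, enqueue [25], visited so far: [43, 5, 40]
  queue [25] -> pop 25, enqueue [13, 29], visited so far: [43, 5, 40, 25]
  queue [13, 29] -> pop 13, enqueue [none], visited so far: [43, 5, 40, 25, 13]
  queue [29] -> pop 29, enqueue [none], visited so far: [43, 5, 40, 25, 13, 29]
Result: [43, 5, 40, 25, 13, 29]


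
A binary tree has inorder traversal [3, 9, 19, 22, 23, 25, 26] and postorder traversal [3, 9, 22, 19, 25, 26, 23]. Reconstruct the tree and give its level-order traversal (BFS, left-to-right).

Inorder:   [3, 9, 19, 22, 23, 25, 26]
Postorder: [3, 9, 22, 19, 25, 26, 23]
Algorithm: postorder visits root last, so walk postorder right-to-left;
each value is the root of the current inorder slice — split it at that
value, recurse on the right subtree first, then the left.
Recursive splits:
  root=23; inorder splits into left=[3, 9, 19, 22], right=[25, 26]
  root=26; inorder splits into left=[25], right=[]
  root=25; inorder splits into left=[], right=[]
  root=19; inorder splits into left=[3, 9], right=[22]
  root=22; inorder splits into left=[], right=[]
  root=9; inorder splits into left=[3], right=[]
  root=3; inorder splits into left=[], right=[]
Reconstructed level-order: [23, 19, 26, 9, 22, 25, 3]


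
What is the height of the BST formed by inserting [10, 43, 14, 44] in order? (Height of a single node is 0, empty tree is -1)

Insertion order: [10, 43, 14, 44]
Tree (level-order array): [10, None, 43, 14, 44]
Compute height bottom-up (empty subtree = -1):
  height(14) = 1 + max(-1, -1) = 0
  height(44) = 1 + max(-1, -1) = 0
  height(43) = 1 + max(0, 0) = 1
  height(10) = 1 + max(-1, 1) = 2
Height = 2


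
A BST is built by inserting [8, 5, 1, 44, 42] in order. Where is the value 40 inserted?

Starting tree (level order): [8, 5, 44, 1, None, 42]
Insertion path: 8 -> 44 -> 42
Result: insert 40 as left child of 42
Final tree (level order): [8, 5, 44, 1, None, 42, None, None, None, 40]


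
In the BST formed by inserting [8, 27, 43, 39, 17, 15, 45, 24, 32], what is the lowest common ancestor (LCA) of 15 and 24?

Tree insertion order: [8, 27, 43, 39, 17, 15, 45, 24, 32]
Tree (level-order array): [8, None, 27, 17, 43, 15, 24, 39, 45, None, None, None, None, 32]
In a BST, the LCA of p=15, q=24 is the first node v on the
root-to-leaf path with p <= v <= q (go left if both < v, right if both > v).
Walk from root:
  at 8: both 15 and 24 > 8, go right
  at 27: both 15 and 24 < 27, go left
  at 17: 15 <= 17 <= 24, this is the LCA
LCA = 17


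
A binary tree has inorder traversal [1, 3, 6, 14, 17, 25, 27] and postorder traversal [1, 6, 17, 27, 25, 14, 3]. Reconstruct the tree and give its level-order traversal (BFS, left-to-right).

Inorder:   [1, 3, 6, 14, 17, 25, 27]
Postorder: [1, 6, 17, 27, 25, 14, 3]
Algorithm: postorder visits root last, so walk postorder right-to-left;
each value is the root of the current inorder slice — split it at that
value, recurse on the right subtree first, then the left.
Recursive splits:
  root=3; inorder splits into left=[1], right=[6, 14, 17, 25, 27]
  root=14; inorder splits into left=[6], right=[17, 25, 27]
  root=25; inorder splits into left=[17], right=[27]
  root=27; inorder splits into left=[], right=[]
  root=17; inorder splits into left=[], right=[]
  root=6; inorder splits into left=[], right=[]
  root=1; inorder splits into left=[], right=[]
Reconstructed level-order: [3, 1, 14, 6, 25, 17, 27]


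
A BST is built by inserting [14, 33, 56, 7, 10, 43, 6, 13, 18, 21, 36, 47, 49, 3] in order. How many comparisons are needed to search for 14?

Search path for 14: 14
Found: True
Comparisons: 1


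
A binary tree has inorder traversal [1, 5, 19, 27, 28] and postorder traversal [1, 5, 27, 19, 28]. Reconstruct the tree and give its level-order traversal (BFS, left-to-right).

Inorder:   [1, 5, 19, 27, 28]
Postorder: [1, 5, 27, 19, 28]
Algorithm: postorder visits root last, so walk postorder right-to-left;
each value is the root of the current inorder slice — split it at that
value, recurse on the right subtree first, then the left.
Recursive splits:
  root=28; inorder splits into left=[1, 5, 19, 27], right=[]
  root=19; inorder splits into left=[1, 5], right=[27]
  root=27; inorder splits into left=[], right=[]
  root=5; inorder splits into left=[1], right=[]
  root=1; inorder splits into left=[], right=[]
Reconstructed level-order: [28, 19, 5, 27, 1]


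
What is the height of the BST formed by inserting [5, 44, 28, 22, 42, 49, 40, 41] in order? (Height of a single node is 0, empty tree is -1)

Insertion order: [5, 44, 28, 22, 42, 49, 40, 41]
Tree (level-order array): [5, None, 44, 28, 49, 22, 42, None, None, None, None, 40, None, None, 41]
Compute height bottom-up (empty subtree = -1):
  height(22) = 1 + max(-1, -1) = 0
  height(41) = 1 + max(-1, -1) = 0
  height(40) = 1 + max(-1, 0) = 1
  height(42) = 1 + max(1, -1) = 2
  height(28) = 1 + max(0, 2) = 3
  height(49) = 1 + max(-1, -1) = 0
  height(44) = 1 + max(3, 0) = 4
  height(5) = 1 + max(-1, 4) = 5
Height = 5


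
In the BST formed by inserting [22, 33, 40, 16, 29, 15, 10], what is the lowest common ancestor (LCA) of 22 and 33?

Tree insertion order: [22, 33, 40, 16, 29, 15, 10]
Tree (level-order array): [22, 16, 33, 15, None, 29, 40, 10]
In a BST, the LCA of p=22, q=33 is the first node v on the
root-to-leaf path with p <= v <= q (go left if both < v, right if both > v).
Walk from root:
  at 22: 22 <= 22 <= 33, this is the LCA
LCA = 22


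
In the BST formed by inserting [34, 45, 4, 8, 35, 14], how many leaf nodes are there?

Tree built from: [34, 45, 4, 8, 35, 14]
Tree (level-order array): [34, 4, 45, None, 8, 35, None, None, 14]
Rule: A leaf has 0 children.
Per-node child counts:
  node 34: 2 child(ren)
  node 4: 1 child(ren)
  node 8: 1 child(ren)
  node 14: 0 child(ren)
  node 45: 1 child(ren)
  node 35: 0 child(ren)
Matching nodes: [14, 35]
Count of leaf nodes: 2


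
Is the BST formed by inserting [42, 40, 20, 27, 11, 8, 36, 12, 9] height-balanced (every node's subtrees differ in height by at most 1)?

Tree (level-order array): [42, 40, None, 20, None, 11, 27, 8, 12, None, 36, None, 9]
Definition: a tree is height-balanced if, at every node, |h(left) - h(right)| <= 1 (empty subtree has height -1).
Bottom-up per-node check:
  node 9: h_left=-1, h_right=-1, diff=0 [OK], height=0
  node 8: h_left=-1, h_right=0, diff=1 [OK], height=1
  node 12: h_left=-1, h_right=-1, diff=0 [OK], height=0
  node 11: h_left=1, h_right=0, diff=1 [OK], height=2
  node 36: h_left=-1, h_right=-1, diff=0 [OK], height=0
  node 27: h_left=-1, h_right=0, diff=1 [OK], height=1
  node 20: h_left=2, h_right=1, diff=1 [OK], height=3
  node 40: h_left=3, h_right=-1, diff=4 [FAIL (|3--1|=4 > 1)], height=4
  node 42: h_left=4, h_right=-1, diff=5 [FAIL (|4--1|=5 > 1)], height=5
Node 40 violates the condition: |3 - -1| = 4 > 1.
Result: Not balanced


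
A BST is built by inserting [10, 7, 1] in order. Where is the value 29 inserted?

Starting tree (level order): [10, 7, None, 1]
Insertion path: 10
Result: insert 29 as right child of 10
Final tree (level order): [10, 7, 29, 1]


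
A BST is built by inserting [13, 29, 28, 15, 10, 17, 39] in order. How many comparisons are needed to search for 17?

Search path for 17: 13 -> 29 -> 28 -> 15 -> 17
Found: True
Comparisons: 5


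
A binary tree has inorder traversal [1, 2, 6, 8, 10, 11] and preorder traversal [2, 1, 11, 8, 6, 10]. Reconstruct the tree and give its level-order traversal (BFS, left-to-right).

Inorder:  [1, 2, 6, 8, 10, 11]
Preorder: [2, 1, 11, 8, 6, 10]
Algorithm: preorder visits root first, so consume preorder in order;
for each root, split the current inorder slice at that value into
left-subtree inorder and right-subtree inorder, then recurse.
Recursive splits:
  root=2; inorder splits into left=[1], right=[6, 8, 10, 11]
  root=1; inorder splits into left=[], right=[]
  root=11; inorder splits into left=[6, 8, 10], right=[]
  root=8; inorder splits into left=[6], right=[10]
  root=6; inorder splits into left=[], right=[]
  root=10; inorder splits into left=[], right=[]
Reconstructed level-order: [2, 1, 11, 8, 6, 10]


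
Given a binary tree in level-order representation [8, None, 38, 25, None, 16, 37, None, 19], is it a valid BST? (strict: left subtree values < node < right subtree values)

Level-order array: [8, None, 38, 25, None, 16, 37, None, 19]
Validate using subtree bounds (lo, hi): at each node, require lo < value < hi,
then recurse left with hi=value and right with lo=value.
Preorder trace (stopping at first violation):
  at node 8 with bounds (-inf, +inf): OK
  at node 38 with bounds (8, +inf): OK
  at node 25 with bounds (8, 38): OK
  at node 16 with bounds (8, 25): OK
  at node 19 with bounds (16, 25): OK
  at node 37 with bounds (25, 38): OK
No violation found at any node.
Result: Valid BST


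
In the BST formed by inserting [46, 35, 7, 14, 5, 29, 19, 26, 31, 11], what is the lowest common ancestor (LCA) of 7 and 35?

Tree insertion order: [46, 35, 7, 14, 5, 29, 19, 26, 31, 11]
Tree (level-order array): [46, 35, None, 7, None, 5, 14, None, None, 11, 29, None, None, 19, 31, None, 26]
In a BST, the LCA of p=7, q=35 is the first node v on the
root-to-leaf path with p <= v <= q (go left if both < v, right if both > v).
Walk from root:
  at 46: both 7 and 35 < 46, go left
  at 35: 7 <= 35 <= 35, this is the LCA
LCA = 35


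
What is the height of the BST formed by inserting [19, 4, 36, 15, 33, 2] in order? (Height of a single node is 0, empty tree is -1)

Insertion order: [19, 4, 36, 15, 33, 2]
Tree (level-order array): [19, 4, 36, 2, 15, 33]
Compute height bottom-up (empty subtree = -1):
  height(2) = 1 + max(-1, -1) = 0
  height(15) = 1 + max(-1, -1) = 0
  height(4) = 1 + max(0, 0) = 1
  height(33) = 1 + max(-1, -1) = 0
  height(36) = 1 + max(0, -1) = 1
  height(19) = 1 + max(1, 1) = 2
Height = 2


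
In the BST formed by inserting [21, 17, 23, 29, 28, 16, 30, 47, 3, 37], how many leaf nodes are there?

Tree built from: [21, 17, 23, 29, 28, 16, 30, 47, 3, 37]
Tree (level-order array): [21, 17, 23, 16, None, None, 29, 3, None, 28, 30, None, None, None, None, None, 47, 37]
Rule: A leaf has 0 children.
Per-node child counts:
  node 21: 2 child(ren)
  node 17: 1 child(ren)
  node 16: 1 child(ren)
  node 3: 0 child(ren)
  node 23: 1 child(ren)
  node 29: 2 child(ren)
  node 28: 0 child(ren)
  node 30: 1 child(ren)
  node 47: 1 child(ren)
  node 37: 0 child(ren)
Matching nodes: [3, 28, 37]
Count of leaf nodes: 3


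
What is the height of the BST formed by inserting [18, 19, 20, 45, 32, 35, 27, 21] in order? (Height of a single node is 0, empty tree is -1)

Insertion order: [18, 19, 20, 45, 32, 35, 27, 21]
Tree (level-order array): [18, None, 19, None, 20, None, 45, 32, None, 27, 35, 21]
Compute height bottom-up (empty subtree = -1):
  height(21) = 1 + max(-1, -1) = 0
  height(27) = 1 + max(0, -1) = 1
  height(35) = 1 + max(-1, -1) = 0
  height(32) = 1 + max(1, 0) = 2
  height(45) = 1 + max(2, -1) = 3
  height(20) = 1 + max(-1, 3) = 4
  height(19) = 1 + max(-1, 4) = 5
  height(18) = 1 + max(-1, 5) = 6
Height = 6


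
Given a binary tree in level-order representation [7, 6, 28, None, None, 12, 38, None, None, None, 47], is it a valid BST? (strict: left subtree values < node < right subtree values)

Level-order array: [7, 6, 28, None, None, 12, 38, None, None, None, 47]
Validate using subtree bounds (lo, hi): at each node, require lo < value < hi,
then recurse left with hi=value and right with lo=value.
Preorder trace (stopping at first violation):
  at node 7 with bounds (-inf, +inf): OK
  at node 6 with bounds (-inf, 7): OK
  at node 28 with bounds (7, +inf): OK
  at node 12 with bounds (7, 28): OK
  at node 38 with bounds (28, +inf): OK
  at node 47 with bounds (38, +inf): OK
No violation found at any node.
Result: Valid BST


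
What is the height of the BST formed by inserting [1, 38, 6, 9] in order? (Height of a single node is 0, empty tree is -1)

Insertion order: [1, 38, 6, 9]
Tree (level-order array): [1, None, 38, 6, None, None, 9]
Compute height bottom-up (empty subtree = -1):
  height(9) = 1 + max(-1, -1) = 0
  height(6) = 1 + max(-1, 0) = 1
  height(38) = 1 + max(1, -1) = 2
  height(1) = 1 + max(-1, 2) = 3
Height = 3


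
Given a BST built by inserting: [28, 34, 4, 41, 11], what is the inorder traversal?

Tree insertion order: [28, 34, 4, 41, 11]
Tree (level-order array): [28, 4, 34, None, 11, None, 41]
Inorder traversal: [4, 11, 28, 34, 41]


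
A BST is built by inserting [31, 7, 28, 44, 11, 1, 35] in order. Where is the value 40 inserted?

Starting tree (level order): [31, 7, 44, 1, 28, 35, None, None, None, 11]
Insertion path: 31 -> 44 -> 35
Result: insert 40 as right child of 35
Final tree (level order): [31, 7, 44, 1, 28, 35, None, None, None, 11, None, None, 40]


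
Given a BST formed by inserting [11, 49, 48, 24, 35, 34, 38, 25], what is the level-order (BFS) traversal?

Tree insertion order: [11, 49, 48, 24, 35, 34, 38, 25]
Tree (level-order array): [11, None, 49, 48, None, 24, None, None, 35, 34, 38, 25]
BFS from the root, enqueuing left then right child of each popped node:
  queue [11] -> pop 11, enqueue [49], visited so far: [11]
  queue [49] -> pop 49, enqueue [48], visited so far: [11, 49]
  queue [48] -> pop 48, enqueue [24], visited so far: [11, 49, 48]
  queue [24] -> pop 24, enqueue [35], visited so far: [11, 49, 48, 24]
  queue [35] -> pop 35, enqueue [34, 38], visited so far: [11, 49, 48, 24, 35]
  queue [34, 38] -> pop 34, enqueue [25], visited so far: [11, 49, 48, 24, 35, 34]
  queue [38, 25] -> pop 38, enqueue [none], visited so far: [11, 49, 48, 24, 35, 34, 38]
  queue [25] -> pop 25, enqueue [none], visited so far: [11, 49, 48, 24, 35, 34, 38, 25]
Result: [11, 49, 48, 24, 35, 34, 38, 25]


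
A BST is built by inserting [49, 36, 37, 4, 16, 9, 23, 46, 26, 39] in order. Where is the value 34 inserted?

Starting tree (level order): [49, 36, None, 4, 37, None, 16, None, 46, 9, 23, 39, None, None, None, None, 26]
Insertion path: 49 -> 36 -> 4 -> 16 -> 23 -> 26
Result: insert 34 as right child of 26
Final tree (level order): [49, 36, None, 4, 37, None, 16, None, 46, 9, 23, 39, None, None, None, None, 26, None, None, None, 34]


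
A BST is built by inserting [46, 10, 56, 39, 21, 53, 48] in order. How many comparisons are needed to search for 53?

Search path for 53: 46 -> 56 -> 53
Found: True
Comparisons: 3


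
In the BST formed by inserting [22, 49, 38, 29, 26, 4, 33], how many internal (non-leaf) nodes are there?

Tree built from: [22, 49, 38, 29, 26, 4, 33]
Tree (level-order array): [22, 4, 49, None, None, 38, None, 29, None, 26, 33]
Rule: An internal node has at least one child.
Per-node child counts:
  node 22: 2 child(ren)
  node 4: 0 child(ren)
  node 49: 1 child(ren)
  node 38: 1 child(ren)
  node 29: 2 child(ren)
  node 26: 0 child(ren)
  node 33: 0 child(ren)
Matching nodes: [22, 49, 38, 29]
Count of internal (non-leaf) nodes: 4


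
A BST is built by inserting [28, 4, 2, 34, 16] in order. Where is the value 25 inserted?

Starting tree (level order): [28, 4, 34, 2, 16]
Insertion path: 28 -> 4 -> 16
Result: insert 25 as right child of 16
Final tree (level order): [28, 4, 34, 2, 16, None, None, None, None, None, 25]


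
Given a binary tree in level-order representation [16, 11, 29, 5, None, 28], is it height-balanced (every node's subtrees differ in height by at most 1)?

Tree (level-order array): [16, 11, 29, 5, None, 28]
Definition: a tree is height-balanced if, at every node, |h(left) - h(right)| <= 1 (empty subtree has height -1).
Bottom-up per-node check:
  node 5: h_left=-1, h_right=-1, diff=0 [OK], height=0
  node 11: h_left=0, h_right=-1, diff=1 [OK], height=1
  node 28: h_left=-1, h_right=-1, diff=0 [OK], height=0
  node 29: h_left=0, h_right=-1, diff=1 [OK], height=1
  node 16: h_left=1, h_right=1, diff=0 [OK], height=2
All nodes satisfy the balance condition.
Result: Balanced


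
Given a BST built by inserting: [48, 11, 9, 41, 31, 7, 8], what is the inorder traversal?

Tree insertion order: [48, 11, 9, 41, 31, 7, 8]
Tree (level-order array): [48, 11, None, 9, 41, 7, None, 31, None, None, 8]
Inorder traversal: [7, 8, 9, 11, 31, 41, 48]


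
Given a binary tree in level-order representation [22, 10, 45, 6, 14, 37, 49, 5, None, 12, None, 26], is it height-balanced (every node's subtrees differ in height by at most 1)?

Tree (level-order array): [22, 10, 45, 6, 14, 37, 49, 5, None, 12, None, 26]
Definition: a tree is height-balanced if, at every node, |h(left) - h(right)| <= 1 (empty subtree has height -1).
Bottom-up per-node check:
  node 5: h_left=-1, h_right=-1, diff=0 [OK], height=0
  node 6: h_left=0, h_right=-1, diff=1 [OK], height=1
  node 12: h_left=-1, h_right=-1, diff=0 [OK], height=0
  node 14: h_left=0, h_right=-1, diff=1 [OK], height=1
  node 10: h_left=1, h_right=1, diff=0 [OK], height=2
  node 26: h_left=-1, h_right=-1, diff=0 [OK], height=0
  node 37: h_left=0, h_right=-1, diff=1 [OK], height=1
  node 49: h_left=-1, h_right=-1, diff=0 [OK], height=0
  node 45: h_left=1, h_right=0, diff=1 [OK], height=2
  node 22: h_left=2, h_right=2, diff=0 [OK], height=3
All nodes satisfy the balance condition.
Result: Balanced


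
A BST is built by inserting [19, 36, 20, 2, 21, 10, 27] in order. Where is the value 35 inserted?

Starting tree (level order): [19, 2, 36, None, 10, 20, None, None, None, None, 21, None, 27]
Insertion path: 19 -> 36 -> 20 -> 21 -> 27
Result: insert 35 as right child of 27
Final tree (level order): [19, 2, 36, None, 10, 20, None, None, None, None, 21, None, 27, None, 35]


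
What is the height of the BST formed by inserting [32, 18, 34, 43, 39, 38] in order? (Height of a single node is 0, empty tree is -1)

Insertion order: [32, 18, 34, 43, 39, 38]
Tree (level-order array): [32, 18, 34, None, None, None, 43, 39, None, 38]
Compute height bottom-up (empty subtree = -1):
  height(18) = 1 + max(-1, -1) = 0
  height(38) = 1 + max(-1, -1) = 0
  height(39) = 1 + max(0, -1) = 1
  height(43) = 1 + max(1, -1) = 2
  height(34) = 1 + max(-1, 2) = 3
  height(32) = 1 + max(0, 3) = 4
Height = 4


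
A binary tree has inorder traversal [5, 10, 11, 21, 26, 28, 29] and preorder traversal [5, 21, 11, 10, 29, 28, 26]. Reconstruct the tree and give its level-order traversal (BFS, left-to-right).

Inorder:  [5, 10, 11, 21, 26, 28, 29]
Preorder: [5, 21, 11, 10, 29, 28, 26]
Algorithm: preorder visits root first, so consume preorder in order;
for each root, split the current inorder slice at that value into
left-subtree inorder and right-subtree inorder, then recurse.
Recursive splits:
  root=5; inorder splits into left=[], right=[10, 11, 21, 26, 28, 29]
  root=21; inorder splits into left=[10, 11], right=[26, 28, 29]
  root=11; inorder splits into left=[10], right=[]
  root=10; inorder splits into left=[], right=[]
  root=29; inorder splits into left=[26, 28], right=[]
  root=28; inorder splits into left=[26], right=[]
  root=26; inorder splits into left=[], right=[]
Reconstructed level-order: [5, 21, 11, 29, 10, 28, 26]


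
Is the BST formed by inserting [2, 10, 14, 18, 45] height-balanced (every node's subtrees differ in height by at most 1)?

Tree (level-order array): [2, None, 10, None, 14, None, 18, None, 45]
Definition: a tree is height-balanced if, at every node, |h(left) - h(right)| <= 1 (empty subtree has height -1).
Bottom-up per-node check:
  node 45: h_left=-1, h_right=-1, diff=0 [OK], height=0
  node 18: h_left=-1, h_right=0, diff=1 [OK], height=1
  node 14: h_left=-1, h_right=1, diff=2 [FAIL (|-1-1|=2 > 1)], height=2
  node 10: h_left=-1, h_right=2, diff=3 [FAIL (|-1-2|=3 > 1)], height=3
  node 2: h_left=-1, h_right=3, diff=4 [FAIL (|-1-3|=4 > 1)], height=4
Node 14 violates the condition: |-1 - 1| = 2 > 1.
Result: Not balanced


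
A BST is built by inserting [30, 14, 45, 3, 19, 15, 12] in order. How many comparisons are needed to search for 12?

Search path for 12: 30 -> 14 -> 3 -> 12
Found: True
Comparisons: 4


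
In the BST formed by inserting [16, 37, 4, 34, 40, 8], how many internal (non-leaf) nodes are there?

Tree built from: [16, 37, 4, 34, 40, 8]
Tree (level-order array): [16, 4, 37, None, 8, 34, 40]
Rule: An internal node has at least one child.
Per-node child counts:
  node 16: 2 child(ren)
  node 4: 1 child(ren)
  node 8: 0 child(ren)
  node 37: 2 child(ren)
  node 34: 0 child(ren)
  node 40: 0 child(ren)
Matching nodes: [16, 4, 37]
Count of internal (non-leaf) nodes: 3


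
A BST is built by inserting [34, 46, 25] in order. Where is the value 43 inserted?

Starting tree (level order): [34, 25, 46]
Insertion path: 34 -> 46
Result: insert 43 as left child of 46
Final tree (level order): [34, 25, 46, None, None, 43]


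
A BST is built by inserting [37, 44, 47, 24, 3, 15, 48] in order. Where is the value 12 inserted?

Starting tree (level order): [37, 24, 44, 3, None, None, 47, None, 15, None, 48]
Insertion path: 37 -> 24 -> 3 -> 15
Result: insert 12 as left child of 15
Final tree (level order): [37, 24, 44, 3, None, None, 47, None, 15, None, 48, 12]


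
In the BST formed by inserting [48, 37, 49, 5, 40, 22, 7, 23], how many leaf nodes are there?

Tree built from: [48, 37, 49, 5, 40, 22, 7, 23]
Tree (level-order array): [48, 37, 49, 5, 40, None, None, None, 22, None, None, 7, 23]
Rule: A leaf has 0 children.
Per-node child counts:
  node 48: 2 child(ren)
  node 37: 2 child(ren)
  node 5: 1 child(ren)
  node 22: 2 child(ren)
  node 7: 0 child(ren)
  node 23: 0 child(ren)
  node 40: 0 child(ren)
  node 49: 0 child(ren)
Matching nodes: [7, 23, 40, 49]
Count of leaf nodes: 4


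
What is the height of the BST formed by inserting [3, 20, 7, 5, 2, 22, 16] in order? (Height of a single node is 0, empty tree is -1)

Insertion order: [3, 20, 7, 5, 2, 22, 16]
Tree (level-order array): [3, 2, 20, None, None, 7, 22, 5, 16]
Compute height bottom-up (empty subtree = -1):
  height(2) = 1 + max(-1, -1) = 0
  height(5) = 1 + max(-1, -1) = 0
  height(16) = 1 + max(-1, -1) = 0
  height(7) = 1 + max(0, 0) = 1
  height(22) = 1 + max(-1, -1) = 0
  height(20) = 1 + max(1, 0) = 2
  height(3) = 1 + max(0, 2) = 3
Height = 3


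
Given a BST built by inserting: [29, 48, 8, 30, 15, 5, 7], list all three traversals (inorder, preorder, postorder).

Tree insertion order: [29, 48, 8, 30, 15, 5, 7]
Tree (level-order array): [29, 8, 48, 5, 15, 30, None, None, 7]
Inorder (L, root, R): [5, 7, 8, 15, 29, 30, 48]
Preorder (root, L, R): [29, 8, 5, 7, 15, 48, 30]
Postorder (L, R, root): [7, 5, 15, 8, 30, 48, 29]


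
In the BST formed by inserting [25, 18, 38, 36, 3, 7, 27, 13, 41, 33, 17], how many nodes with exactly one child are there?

Tree built from: [25, 18, 38, 36, 3, 7, 27, 13, 41, 33, 17]
Tree (level-order array): [25, 18, 38, 3, None, 36, 41, None, 7, 27, None, None, None, None, 13, None, 33, None, 17]
Rule: These are nodes with exactly 1 non-null child.
Per-node child counts:
  node 25: 2 child(ren)
  node 18: 1 child(ren)
  node 3: 1 child(ren)
  node 7: 1 child(ren)
  node 13: 1 child(ren)
  node 17: 0 child(ren)
  node 38: 2 child(ren)
  node 36: 1 child(ren)
  node 27: 1 child(ren)
  node 33: 0 child(ren)
  node 41: 0 child(ren)
Matching nodes: [18, 3, 7, 13, 36, 27]
Count of nodes with exactly one child: 6


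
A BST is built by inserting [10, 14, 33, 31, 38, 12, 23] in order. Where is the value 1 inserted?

Starting tree (level order): [10, None, 14, 12, 33, None, None, 31, 38, 23]
Insertion path: 10
Result: insert 1 as left child of 10
Final tree (level order): [10, 1, 14, None, None, 12, 33, None, None, 31, 38, 23]


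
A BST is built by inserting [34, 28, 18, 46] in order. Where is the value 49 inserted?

Starting tree (level order): [34, 28, 46, 18]
Insertion path: 34 -> 46
Result: insert 49 as right child of 46
Final tree (level order): [34, 28, 46, 18, None, None, 49]


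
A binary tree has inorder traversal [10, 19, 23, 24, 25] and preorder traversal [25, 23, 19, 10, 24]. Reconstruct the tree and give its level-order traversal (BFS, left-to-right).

Inorder:  [10, 19, 23, 24, 25]
Preorder: [25, 23, 19, 10, 24]
Algorithm: preorder visits root first, so consume preorder in order;
for each root, split the current inorder slice at that value into
left-subtree inorder and right-subtree inorder, then recurse.
Recursive splits:
  root=25; inorder splits into left=[10, 19, 23, 24], right=[]
  root=23; inorder splits into left=[10, 19], right=[24]
  root=19; inorder splits into left=[10], right=[]
  root=10; inorder splits into left=[], right=[]
  root=24; inorder splits into left=[], right=[]
Reconstructed level-order: [25, 23, 19, 24, 10]


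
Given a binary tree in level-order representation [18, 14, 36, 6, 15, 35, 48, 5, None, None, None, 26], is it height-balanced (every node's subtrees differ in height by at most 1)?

Tree (level-order array): [18, 14, 36, 6, 15, 35, 48, 5, None, None, None, 26]
Definition: a tree is height-balanced if, at every node, |h(left) - h(right)| <= 1 (empty subtree has height -1).
Bottom-up per-node check:
  node 5: h_left=-1, h_right=-1, diff=0 [OK], height=0
  node 6: h_left=0, h_right=-1, diff=1 [OK], height=1
  node 15: h_left=-1, h_right=-1, diff=0 [OK], height=0
  node 14: h_left=1, h_right=0, diff=1 [OK], height=2
  node 26: h_left=-1, h_right=-1, diff=0 [OK], height=0
  node 35: h_left=0, h_right=-1, diff=1 [OK], height=1
  node 48: h_left=-1, h_right=-1, diff=0 [OK], height=0
  node 36: h_left=1, h_right=0, diff=1 [OK], height=2
  node 18: h_left=2, h_right=2, diff=0 [OK], height=3
All nodes satisfy the balance condition.
Result: Balanced


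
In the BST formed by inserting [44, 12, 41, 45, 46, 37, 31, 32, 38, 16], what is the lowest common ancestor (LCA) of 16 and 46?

Tree insertion order: [44, 12, 41, 45, 46, 37, 31, 32, 38, 16]
Tree (level-order array): [44, 12, 45, None, 41, None, 46, 37, None, None, None, 31, 38, 16, 32]
In a BST, the LCA of p=16, q=46 is the first node v on the
root-to-leaf path with p <= v <= q (go left if both < v, right if both > v).
Walk from root:
  at 44: 16 <= 44 <= 46, this is the LCA
LCA = 44


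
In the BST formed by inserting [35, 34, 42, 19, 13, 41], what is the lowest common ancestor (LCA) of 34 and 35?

Tree insertion order: [35, 34, 42, 19, 13, 41]
Tree (level-order array): [35, 34, 42, 19, None, 41, None, 13]
In a BST, the LCA of p=34, q=35 is the first node v on the
root-to-leaf path with p <= v <= q (go left if both < v, right if both > v).
Walk from root:
  at 35: 34 <= 35 <= 35, this is the LCA
LCA = 35


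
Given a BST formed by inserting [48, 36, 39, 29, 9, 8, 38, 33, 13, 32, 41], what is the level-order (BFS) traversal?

Tree insertion order: [48, 36, 39, 29, 9, 8, 38, 33, 13, 32, 41]
Tree (level-order array): [48, 36, None, 29, 39, 9, 33, 38, 41, 8, 13, 32]
BFS from the root, enqueuing left then right child of each popped node:
  queue [48] -> pop 48, enqueue [36], visited so far: [48]
  queue [36] -> pop 36, enqueue [29, 39], visited so far: [48, 36]
  queue [29, 39] -> pop 29, enqueue [9, 33], visited so far: [48, 36, 29]
  queue [39, 9, 33] -> pop 39, enqueue [38, 41], visited so far: [48, 36, 29, 39]
  queue [9, 33, 38, 41] -> pop 9, enqueue [8, 13], visited so far: [48, 36, 29, 39, 9]
  queue [33, 38, 41, 8, 13] -> pop 33, enqueue [32], visited so far: [48, 36, 29, 39, 9, 33]
  queue [38, 41, 8, 13, 32] -> pop 38, enqueue [none], visited so far: [48, 36, 29, 39, 9, 33, 38]
  queue [41, 8, 13, 32] -> pop 41, enqueue [none], visited so far: [48, 36, 29, 39, 9, 33, 38, 41]
  queue [8, 13, 32] -> pop 8, enqueue [none], visited so far: [48, 36, 29, 39, 9, 33, 38, 41, 8]
  queue [13, 32] -> pop 13, enqueue [none], visited so far: [48, 36, 29, 39, 9, 33, 38, 41, 8, 13]
  queue [32] -> pop 32, enqueue [none], visited so far: [48, 36, 29, 39, 9, 33, 38, 41, 8, 13, 32]
Result: [48, 36, 29, 39, 9, 33, 38, 41, 8, 13, 32]


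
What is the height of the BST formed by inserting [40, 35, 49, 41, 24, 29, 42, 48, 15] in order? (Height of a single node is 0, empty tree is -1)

Insertion order: [40, 35, 49, 41, 24, 29, 42, 48, 15]
Tree (level-order array): [40, 35, 49, 24, None, 41, None, 15, 29, None, 42, None, None, None, None, None, 48]
Compute height bottom-up (empty subtree = -1):
  height(15) = 1 + max(-1, -1) = 0
  height(29) = 1 + max(-1, -1) = 0
  height(24) = 1 + max(0, 0) = 1
  height(35) = 1 + max(1, -1) = 2
  height(48) = 1 + max(-1, -1) = 0
  height(42) = 1 + max(-1, 0) = 1
  height(41) = 1 + max(-1, 1) = 2
  height(49) = 1 + max(2, -1) = 3
  height(40) = 1 + max(2, 3) = 4
Height = 4


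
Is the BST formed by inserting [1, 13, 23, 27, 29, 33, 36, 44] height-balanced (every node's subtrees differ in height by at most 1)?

Tree (level-order array): [1, None, 13, None, 23, None, 27, None, 29, None, 33, None, 36, None, 44]
Definition: a tree is height-balanced if, at every node, |h(left) - h(right)| <= 1 (empty subtree has height -1).
Bottom-up per-node check:
  node 44: h_left=-1, h_right=-1, diff=0 [OK], height=0
  node 36: h_left=-1, h_right=0, diff=1 [OK], height=1
  node 33: h_left=-1, h_right=1, diff=2 [FAIL (|-1-1|=2 > 1)], height=2
  node 29: h_left=-1, h_right=2, diff=3 [FAIL (|-1-2|=3 > 1)], height=3
  node 27: h_left=-1, h_right=3, diff=4 [FAIL (|-1-3|=4 > 1)], height=4
  node 23: h_left=-1, h_right=4, diff=5 [FAIL (|-1-4|=5 > 1)], height=5
  node 13: h_left=-1, h_right=5, diff=6 [FAIL (|-1-5|=6 > 1)], height=6
  node 1: h_left=-1, h_right=6, diff=7 [FAIL (|-1-6|=7 > 1)], height=7
Node 33 violates the condition: |-1 - 1| = 2 > 1.
Result: Not balanced


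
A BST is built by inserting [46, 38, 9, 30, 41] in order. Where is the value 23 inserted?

Starting tree (level order): [46, 38, None, 9, 41, None, 30]
Insertion path: 46 -> 38 -> 9 -> 30
Result: insert 23 as left child of 30
Final tree (level order): [46, 38, None, 9, 41, None, 30, None, None, 23]


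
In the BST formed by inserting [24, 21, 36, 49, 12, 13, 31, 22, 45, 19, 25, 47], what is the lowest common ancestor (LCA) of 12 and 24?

Tree insertion order: [24, 21, 36, 49, 12, 13, 31, 22, 45, 19, 25, 47]
Tree (level-order array): [24, 21, 36, 12, 22, 31, 49, None, 13, None, None, 25, None, 45, None, None, 19, None, None, None, 47]
In a BST, the LCA of p=12, q=24 is the first node v on the
root-to-leaf path with p <= v <= q (go left if both < v, right if both > v).
Walk from root:
  at 24: 12 <= 24 <= 24, this is the LCA
LCA = 24


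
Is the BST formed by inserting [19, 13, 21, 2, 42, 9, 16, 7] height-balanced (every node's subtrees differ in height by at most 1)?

Tree (level-order array): [19, 13, 21, 2, 16, None, 42, None, 9, None, None, None, None, 7]
Definition: a tree is height-balanced if, at every node, |h(left) - h(right)| <= 1 (empty subtree has height -1).
Bottom-up per-node check:
  node 7: h_left=-1, h_right=-1, diff=0 [OK], height=0
  node 9: h_left=0, h_right=-1, diff=1 [OK], height=1
  node 2: h_left=-1, h_right=1, diff=2 [FAIL (|-1-1|=2 > 1)], height=2
  node 16: h_left=-1, h_right=-1, diff=0 [OK], height=0
  node 13: h_left=2, h_right=0, diff=2 [FAIL (|2-0|=2 > 1)], height=3
  node 42: h_left=-1, h_right=-1, diff=0 [OK], height=0
  node 21: h_left=-1, h_right=0, diff=1 [OK], height=1
  node 19: h_left=3, h_right=1, diff=2 [FAIL (|3-1|=2 > 1)], height=4
Node 2 violates the condition: |-1 - 1| = 2 > 1.
Result: Not balanced


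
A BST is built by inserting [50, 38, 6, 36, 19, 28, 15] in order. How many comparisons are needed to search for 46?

Search path for 46: 50 -> 38
Found: False
Comparisons: 2


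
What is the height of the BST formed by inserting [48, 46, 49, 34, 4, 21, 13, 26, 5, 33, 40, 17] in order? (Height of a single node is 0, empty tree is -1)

Insertion order: [48, 46, 49, 34, 4, 21, 13, 26, 5, 33, 40, 17]
Tree (level-order array): [48, 46, 49, 34, None, None, None, 4, 40, None, 21, None, None, 13, 26, 5, 17, None, 33]
Compute height bottom-up (empty subtree = -1):
  height(5) = 1 + max(-1, -1) = 0
  height(17) = 1 + max(-1, -1) = 0
  height(13) = 1 + max(0, 0) = 1
  height(33) = 1 + max(-1, -1) = 0
  height(26) = 1 + max(-1, 0) = 1
  height(21) = 1 + max(1, 1) = 2
  height(4) = 1 + max(-1, 2) = 3
  height(40) = 1 + max(-1, -1) = 0
  height(34) = 1 + max(3, 0) = 4
  height(46) = 1 + max(4, -1) = 5
  height(49) = 1 + max(-1, -1) = 0
  height(48) = 1 + max(5, 0) = 6
Height = 6


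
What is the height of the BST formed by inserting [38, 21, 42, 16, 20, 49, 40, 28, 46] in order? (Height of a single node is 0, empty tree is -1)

Insertion order: [38, 21, 42, 16, 20, 49, 40, 28, 46]
Tree (level-order array): [38, 21, 42, 16, 28, 40, 49, None, 20, None, None, None, None, 46]
Compute height bottom-up (empty subtree = -1):
  height(20) = 1 + max(-1, -1) = 0
  height(16) = 1 + max(-1, 0) = 1
  height(28) = 1 + max(-1, -1) = 0
  height(21) = 1 + max(1, 0) = 2
  height(40) = 1 + max(-1, -1) = 0
  height(46) = 1 + max(-1, -1) = 0
  height(49) = 1 + max(0, -1) = 1
  height(42) = 1 + max(0, 1) = 2
  height(38) = 1 + max(2, 2) = 3
Height = 3


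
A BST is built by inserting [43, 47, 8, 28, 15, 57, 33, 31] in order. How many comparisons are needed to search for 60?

Search path for 60: 43 -> 47 -> 57
Found: False
Comparisons: 3


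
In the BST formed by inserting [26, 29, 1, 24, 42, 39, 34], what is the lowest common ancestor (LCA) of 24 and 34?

Tree insertion order: [26, 29, 1, 24, 42, 39, 34]
Tree (level-order array): [26, 1, 29, None, 24, None, 42, None, None, 39, None, 34]
In a BST, the LCA of p=24, q=34 is the first node v on the
root-to-leaf path with p <= v <= q (go left if both < v, right if both > v).
Walk from root:
  at 26: 24 <= 26 <= 34, this is the LCA
LCA = 26


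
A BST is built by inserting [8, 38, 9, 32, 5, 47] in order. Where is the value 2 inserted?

Starting tree (level order): [8, 5, 38, None, None, 9, 47, None, 32]
Insertion path: 8 -> 5
Result: insert 2 as left child of 5
Final tree (level order): [8, 5, 38, 2, None, 9, 47, None, None, None, 32]


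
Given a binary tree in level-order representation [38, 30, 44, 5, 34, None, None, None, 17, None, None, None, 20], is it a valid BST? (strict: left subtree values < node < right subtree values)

Level-order array: [38, 30, 44, 5, 34, None, None, None, 17, None, None, None, 20]
Validate using subtree bounds (lo, hi): at each node, require lo < value < hi,
then recurse left with hi=value and right with lo=value.
Preorder trace (stopping at first violation):
  at node 38 with bounds (-inf, +inf): OK
  at node 30 with bounds (-inf, 38): OK
  at node 5 with bounds (-inf, 30): OK
  at node 17 with bounds (5, 30): OK
  at node 20 with bounds (17, 30): OK
  at node 34 with bounds (30, 38): OK
  at node 44 with bounds (38, +inf): OK
No violation found at any node.
Result: Valid BST


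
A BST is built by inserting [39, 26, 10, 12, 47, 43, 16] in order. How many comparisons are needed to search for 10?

Search path for 10: 39 -> 26 -> 10
Found: True
Comparisons: 3


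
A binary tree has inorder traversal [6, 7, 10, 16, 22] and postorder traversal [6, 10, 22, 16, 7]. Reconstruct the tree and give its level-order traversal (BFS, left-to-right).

Inorder:   [6, 7, 10, 16, 22]
Postorder: [6, 10, 22, 16, 7]
Algorithm: postorder visits root last, so walk postorder right-to-left;
each value is the root of the current inorder slice — split it at that
value, recurse on the right subtree first, then the left.
Recursive splits:
  root=7; inorder splits into left=[6], right=[10, 16, 22]
  root=16; inorder splits into left=[10], right=[22]
  root=22; inorder splits into left=[], right=[]
  root=10; inorder splits into left=[], right=[]
  root=6; inorder splits into left=[], right=[]
Reconstructed level-order: [7, 6, 16, 10, 22]


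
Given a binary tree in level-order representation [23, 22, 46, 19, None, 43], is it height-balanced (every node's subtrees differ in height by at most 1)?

Tree (level-order array): [23, 22, 46, 19, None, 43]
Definition: a tree is height-balanced if, at every node, |h(left) - h(right)| <= 1 (empty subtree has height -1).
Bottom-up per-node check:
  node 19: h_left=-1, h_right=-1, diff=0 [OK], height=0
  node 22: h_left=0, h_right=-1, diff=1 [OK], height=1
  node 43: h_left=-1, h_right=-1, diff=0 [OK], height=0
  node 46: h_left=0, h_right=-1, diff=1 [OK], height=1
  node 23: h_left=1, h_right=1, diff=0 [OK], height=2
All nodes satisfy the balance condition.
Result: Balanced


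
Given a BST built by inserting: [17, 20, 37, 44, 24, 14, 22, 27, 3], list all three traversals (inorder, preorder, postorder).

Tree insertion order: [17, 20, 37, 44, 24, 14, 22, 27, 3]
Tree (level-order array): [17, 14, 20, 3, None, None, 37, None, None, 24, 44, 22, 27]
Inorder (L, root, R): [3, 14, 17, 20, 22, 24, 27, 37, 44]
Preorder (root, L, R): [17, 14, 3, 20, 37, 24, 22, 27, 44]
Postorder (L, R, root): [3, 14, 22, 27, 24, 44, 37, 20, 17]


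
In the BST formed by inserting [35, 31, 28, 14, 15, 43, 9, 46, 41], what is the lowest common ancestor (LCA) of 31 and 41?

Tree insertion order: [35, 31, 28, 14, 15, 43, 9, 46, 41]
Tree (level-order array): [35, 31, 43, 28, None, 41, 46, 14, None, None, None, None, None, 9, 15]
In a BST, the LCA of p=31, q=41 is the first node v on the
root-to-leaf path with p <= v <= q (go left if both < v, right if both > v).
Walk from root:
  at 35: 31 <= 35 <= 41, this is the LCA
LCA = 35


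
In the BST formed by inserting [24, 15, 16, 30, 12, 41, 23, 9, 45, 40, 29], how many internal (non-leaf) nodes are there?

Tree built from: [24, 15, 16, 30, 12, 41, 23, 9, 45, 40, 29]
Tree (level-order array): [24, 15, 30, 12, 16, 29, 41, 9, None, None, 23, None, None, 40, 45]
Rule: An internal node has at least one child.
Per-node child counts:
  node 24: 2 child(ren)
  node 15: 2 child(ren)
  node 12: 1 child(ren)
  node 9: 0 child(ren)
  node 16: 1 child(ren)
  node 23: 0 child(ren)
  node 30: 2 child(ren)
  node 29: 0 child(ren)
  node 41: 2 child(ren)
  node 40: 0 child(ren)
  node 45: 0 child(ren)
Matching nodes: [24, 15, 12, 16, 30, 41]
Count of internal (non-leaf) nodes: 6


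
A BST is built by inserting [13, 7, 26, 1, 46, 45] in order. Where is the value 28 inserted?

Starting tree (level order): [13, 7, 26, 1, None, None, 46, None, None, 45]
Insertion path: 13 -> 26 -> 46 -> 45
Result: insert 28 as left child of 45
Final tree (level order): [13, 7, 26, 1, None, None, 46, None, None, 45, None, 28]


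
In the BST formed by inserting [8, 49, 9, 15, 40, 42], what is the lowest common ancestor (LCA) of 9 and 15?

Tree insertion order: [8, 49, 9, 15, 40, 42]
Tree (level-order array): [8, None, 49, 9, None, None, 15, None, 40, None, 42]
In a BST, the LCA of p=9, q=15 is the first node v on the
root-to-leaf path with p <= v <= q (go left if both < v, right if both > v).
Walk from root:
  at 8: both 9 and 15 > 8, go right
  at 49: both 9 and 15 < 49, go left
  at 9: 9 <= 9 <= 15, this is the LCA
LCA = 9


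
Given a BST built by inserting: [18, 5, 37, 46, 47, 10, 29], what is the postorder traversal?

Tree insertion order: [18, 5, 37, 46, 47, 10, 29]
Tree (level-order array): [18, 5, 37, None, 10, 29, 46, None, None, None, None, None, 47]
Postorder traversal: [10, 5, 29, 47, 46, 37, 18]


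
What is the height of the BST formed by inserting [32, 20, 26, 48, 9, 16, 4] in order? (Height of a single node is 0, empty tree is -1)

Insertion order: [32, 20, 26, 48, 9, 16, 4]
Tree (level-order array): [32, 20, 48, 9, 26, None, None, 4, 16]
Compute height bottom-up (empty subtree = -1):
  height(4) = 1 + max(-1, -1) = 0
  height(16) = 1 + max(-1, -1) = 0
  height(9) = 1 + max(0, 0) = 1
  height(26) = 1 + max(-1, -1) = 0
  height(20) = 1 + max(1, 0) = 2
  height(48) = 1 + max(-1, -1) = 0
  height(32) = 1 + max(2, 0) = 3
Height = 3


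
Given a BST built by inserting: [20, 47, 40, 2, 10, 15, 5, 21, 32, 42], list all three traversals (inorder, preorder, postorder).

Tree insertion order: [20, 47, 40, 2, 10, 15, 5, 21, 32, 42]
Tree (level-order array): [20, 2, 47, None, 10, 40, None, 5, 15, 21, 42, None, None, None, None, None, 32]
Inorder (L, root, R): [2, 5, 10, 15, 20, 21, 32, 40, 42, 47]
Preorder (root, L, R): [20, 2, 10, 5, 15, 47, 40, 21, 32, 42]
Postorder (L, R, root): [5, 15, 10, 2, 32, 21, 42, 40, 47, 20]
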